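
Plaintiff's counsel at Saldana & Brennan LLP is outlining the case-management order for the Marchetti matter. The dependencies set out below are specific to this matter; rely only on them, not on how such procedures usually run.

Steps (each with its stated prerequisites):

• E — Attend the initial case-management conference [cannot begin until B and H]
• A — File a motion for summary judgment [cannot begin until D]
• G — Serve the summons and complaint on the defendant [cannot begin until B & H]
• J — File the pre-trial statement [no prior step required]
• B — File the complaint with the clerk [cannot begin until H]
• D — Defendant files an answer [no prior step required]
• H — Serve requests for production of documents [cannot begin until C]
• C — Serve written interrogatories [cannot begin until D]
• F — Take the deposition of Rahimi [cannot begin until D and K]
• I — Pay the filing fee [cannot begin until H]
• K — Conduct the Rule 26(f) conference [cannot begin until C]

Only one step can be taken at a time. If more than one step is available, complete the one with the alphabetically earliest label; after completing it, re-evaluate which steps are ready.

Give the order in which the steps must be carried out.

Nothing is required for D and J. D has the earlier label → D first.
A and C now also ready, so the ready set is {A, C, J}; A has the earlier label → A.
Ready: C and J. C has the earlier label → C.
H, J and K are all available; H has the earlier label → H.
Ready: B, I, J and K. B has the earlier label → B.
E and G now also ready, so the ready set is {E, G, I, J, K}; E has the earlier label → E.
G, I, J and K are all available; G has the earlier label → G.
I, J and K are all available; I has the earlier label → I.
Ready: J and K. J has the earlier label → J.
K needed C, now all done → K.
F needed D and K, now all done → F.

D, A, C, H, B, E, G, I, J, K, F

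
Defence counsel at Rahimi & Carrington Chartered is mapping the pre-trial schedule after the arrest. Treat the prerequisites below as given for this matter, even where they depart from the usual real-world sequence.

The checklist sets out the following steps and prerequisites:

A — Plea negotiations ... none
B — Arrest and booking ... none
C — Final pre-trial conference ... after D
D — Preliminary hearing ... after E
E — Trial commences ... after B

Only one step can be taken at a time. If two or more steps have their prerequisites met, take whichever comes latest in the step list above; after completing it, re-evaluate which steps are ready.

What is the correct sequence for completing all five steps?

Nothing is required for B and A. B is listed later → B first.
E now also ready, so the ready set is {E, A}; E is listed later → E.
D now also ready, so the ready set is {D, A}; D is listed later → D.
C now also ready, so the ready set is {C, A}; C is listed later → C.
Next only A has its prerequisites met → A.

B E D C A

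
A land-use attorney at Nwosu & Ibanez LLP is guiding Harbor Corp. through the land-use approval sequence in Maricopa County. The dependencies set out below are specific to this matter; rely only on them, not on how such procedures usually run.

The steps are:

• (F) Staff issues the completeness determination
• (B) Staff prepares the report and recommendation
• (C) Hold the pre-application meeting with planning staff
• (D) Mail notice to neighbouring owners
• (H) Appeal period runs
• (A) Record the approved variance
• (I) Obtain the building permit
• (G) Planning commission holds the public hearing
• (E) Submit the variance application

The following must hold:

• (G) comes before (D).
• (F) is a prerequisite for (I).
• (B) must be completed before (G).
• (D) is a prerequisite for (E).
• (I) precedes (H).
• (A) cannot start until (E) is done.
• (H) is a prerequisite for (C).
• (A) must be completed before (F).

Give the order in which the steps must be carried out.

(B), (G), (D), (E), (A), (F), (I), (H), (C)

(B) is the only step with nothing outstanding, so it goes first.
That leaves (G) as the only ready step → (G).
(D) is the only step now ready → (D).
(E) needed (D), now all done → (E).
(A) is the only step now ready → (A).
(F) is the only step now ready → (F).
(I) is the only step now ready → (I).
(H) needed (I), now all done → (H).
That leaves (C) as the only ready step → (C).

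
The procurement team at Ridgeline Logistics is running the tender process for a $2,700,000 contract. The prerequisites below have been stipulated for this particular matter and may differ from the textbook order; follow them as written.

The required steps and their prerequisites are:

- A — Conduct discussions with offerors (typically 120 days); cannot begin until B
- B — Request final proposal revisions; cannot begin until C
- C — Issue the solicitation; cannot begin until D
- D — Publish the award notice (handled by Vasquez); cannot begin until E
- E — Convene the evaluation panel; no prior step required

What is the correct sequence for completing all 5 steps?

E is the only step with nothing outstanding, so it goes first.
D needed E, now all done → D.
C is the only step now ready → C.
Next only B has its prerequisites met → B.
That leaves A as the only ready step → A.

E → D → C → B → A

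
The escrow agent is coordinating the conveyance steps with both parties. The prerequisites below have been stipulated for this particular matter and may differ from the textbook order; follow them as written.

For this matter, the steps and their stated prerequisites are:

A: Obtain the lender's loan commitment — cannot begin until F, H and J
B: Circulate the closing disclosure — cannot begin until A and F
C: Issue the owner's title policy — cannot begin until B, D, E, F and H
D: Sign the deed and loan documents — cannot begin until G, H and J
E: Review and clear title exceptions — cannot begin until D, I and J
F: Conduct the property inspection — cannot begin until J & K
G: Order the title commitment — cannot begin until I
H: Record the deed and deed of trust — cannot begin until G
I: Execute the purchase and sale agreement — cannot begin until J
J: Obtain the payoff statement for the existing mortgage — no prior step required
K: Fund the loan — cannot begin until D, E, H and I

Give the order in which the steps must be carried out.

J is the only step with nothing outstanding, so it goes first.
I is the only step now ready → I.
That leaves G as the only ready step → G.
H needed G, now all done → H.
D needed G, H and J, now all done → D.
E needed D, I and J, now all done → E.
K needed D, E, H and I, now all done → K.
F is the only step now ready → F.
A needed F, H and J, now all done → A.
B needed A and F, now all done → B.
C needed B, D, E, F and H, now all done → C.

J, I, G, H, D, E, K, F, A, B, C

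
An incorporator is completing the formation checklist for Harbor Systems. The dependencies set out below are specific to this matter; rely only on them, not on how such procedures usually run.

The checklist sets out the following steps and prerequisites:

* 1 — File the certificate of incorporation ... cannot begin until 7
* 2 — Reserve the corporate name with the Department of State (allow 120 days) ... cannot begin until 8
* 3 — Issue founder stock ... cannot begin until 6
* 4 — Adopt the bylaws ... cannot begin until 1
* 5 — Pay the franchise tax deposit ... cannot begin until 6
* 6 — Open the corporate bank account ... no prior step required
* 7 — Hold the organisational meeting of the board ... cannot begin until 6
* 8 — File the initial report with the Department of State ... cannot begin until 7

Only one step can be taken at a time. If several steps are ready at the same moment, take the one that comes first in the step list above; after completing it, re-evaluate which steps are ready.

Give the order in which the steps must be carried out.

6 → 3 → 5 → 7 → 1 → 4 → 8 → 2

6 is the only step with nothing outstanding, so it goes first.
Now 3, 5 and 7 have their prerequisites met. 3 is listed earlier, so 3 next.
Ready: 5 and 7. 5 is listed earlier → 5.
7 is the only step now ready → 7.
1 and 8 are both available; 1 is listed earlier → 1.
Now 4 and 8 have their prerequisites met. 4 is listed earlier, so 4 next.
8 is the only step now ready → 8.
Next only 2 has its prerequisites met → 2.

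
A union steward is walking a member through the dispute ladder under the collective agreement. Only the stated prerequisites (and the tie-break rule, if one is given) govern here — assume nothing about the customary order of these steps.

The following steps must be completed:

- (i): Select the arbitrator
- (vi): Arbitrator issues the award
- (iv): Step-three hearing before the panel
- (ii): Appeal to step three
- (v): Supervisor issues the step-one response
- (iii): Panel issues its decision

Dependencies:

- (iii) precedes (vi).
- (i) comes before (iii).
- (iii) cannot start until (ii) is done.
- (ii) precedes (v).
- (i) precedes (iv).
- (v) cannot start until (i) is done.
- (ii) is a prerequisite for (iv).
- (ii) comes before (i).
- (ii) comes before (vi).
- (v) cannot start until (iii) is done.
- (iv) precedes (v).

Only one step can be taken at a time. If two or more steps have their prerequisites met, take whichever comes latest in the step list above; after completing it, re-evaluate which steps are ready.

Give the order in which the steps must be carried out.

(ii) has no prerequisites → (ii) first.
(i) needed (ii), now all done → (i).
Ready: (iii) and (iv). (iii) is listed later → (iii).
Now (iv) and (vi) have their prerequisites met. (iv) is listed later, so (iv) next.
Now (v) and (vi) have their prerequisites met. (v) is listed later, so (v) next.
(vi) needed (iii) and (ii), now all done → (vi).

(ii) → (i) → (iii) → (iv) → (v) → (vi)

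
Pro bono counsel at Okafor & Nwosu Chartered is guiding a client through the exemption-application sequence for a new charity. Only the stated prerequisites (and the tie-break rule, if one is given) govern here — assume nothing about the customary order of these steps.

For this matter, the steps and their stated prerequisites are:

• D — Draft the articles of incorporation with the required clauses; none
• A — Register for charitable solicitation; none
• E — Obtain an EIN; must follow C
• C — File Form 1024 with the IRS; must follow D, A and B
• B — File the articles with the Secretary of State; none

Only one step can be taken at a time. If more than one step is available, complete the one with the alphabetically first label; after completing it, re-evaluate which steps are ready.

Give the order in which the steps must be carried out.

A, B, D, C, E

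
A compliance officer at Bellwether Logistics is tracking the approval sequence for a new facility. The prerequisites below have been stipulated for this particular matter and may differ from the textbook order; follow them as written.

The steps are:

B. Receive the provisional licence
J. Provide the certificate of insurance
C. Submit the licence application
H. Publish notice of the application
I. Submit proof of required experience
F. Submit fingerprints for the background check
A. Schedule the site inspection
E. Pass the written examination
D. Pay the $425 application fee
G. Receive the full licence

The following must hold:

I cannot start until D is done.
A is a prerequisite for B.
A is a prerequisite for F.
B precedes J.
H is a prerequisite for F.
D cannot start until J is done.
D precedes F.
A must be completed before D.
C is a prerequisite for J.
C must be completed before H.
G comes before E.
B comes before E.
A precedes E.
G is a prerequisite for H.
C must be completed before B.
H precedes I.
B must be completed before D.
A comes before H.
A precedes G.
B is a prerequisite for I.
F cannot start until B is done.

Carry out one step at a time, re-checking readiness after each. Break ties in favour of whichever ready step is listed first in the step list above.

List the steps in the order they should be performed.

C, A, B, J, D, G, H, I, F, E

Nothing is required for C and A. C is listed earlier → C first.
That leaves A as the only ready step → A.
Now B and G have their prerequisites met. B is listed earlier, so B next.
Now J and G have their prerequisites met. J is listed earlier, so J next.
Ready: D and G. D is listed earlier → D.
That leaves G as the only ready step → G.
H and E are both available; H is listed earlier → H.
Ready: I, F and E. I is listed earlier → I.
F and E are both available; F is listed earlier → F.
E is the only step now ready → E.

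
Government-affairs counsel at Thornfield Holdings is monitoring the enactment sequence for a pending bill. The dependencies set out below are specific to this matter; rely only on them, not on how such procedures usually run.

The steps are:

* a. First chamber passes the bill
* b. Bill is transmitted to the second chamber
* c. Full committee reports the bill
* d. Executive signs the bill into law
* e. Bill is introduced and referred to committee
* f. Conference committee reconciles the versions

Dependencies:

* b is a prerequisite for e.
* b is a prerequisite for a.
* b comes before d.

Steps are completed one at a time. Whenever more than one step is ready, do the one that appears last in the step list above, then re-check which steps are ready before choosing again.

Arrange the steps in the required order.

f c b e d a

f, c and b have no prerequisites; f is listed later, so f is first.
c and b are both available; c is listed later → c.
b is the only step now ready → b.
Ready: e, d and a. e is listed later → e.
d and a are both available; d is listed later → d.
Next only a has its prerequisites met → a.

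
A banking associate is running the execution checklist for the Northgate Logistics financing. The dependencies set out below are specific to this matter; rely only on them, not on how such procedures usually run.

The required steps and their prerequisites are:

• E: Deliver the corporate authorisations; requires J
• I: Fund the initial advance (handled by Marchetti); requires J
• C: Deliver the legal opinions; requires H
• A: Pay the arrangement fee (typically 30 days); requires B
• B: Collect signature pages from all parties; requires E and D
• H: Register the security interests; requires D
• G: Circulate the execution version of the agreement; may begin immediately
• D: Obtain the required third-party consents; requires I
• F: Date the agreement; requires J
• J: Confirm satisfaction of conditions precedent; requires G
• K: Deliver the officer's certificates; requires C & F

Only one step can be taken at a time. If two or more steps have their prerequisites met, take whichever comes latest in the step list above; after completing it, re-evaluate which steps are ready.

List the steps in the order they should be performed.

G → J → F → I → D → H → C → K → E → B → A

G is the only step with nothing outstanding, so it goes first.
Next only J has its prerequisites met → J.
F, I and E are all available; F is listed later → F.
Ready: I and E. I is listed later → I.
D now also ready, so the ready set is {D, E}; D is listed later → D.
H now also ready, so the ready set is {H, E}; H is listed later → H.
C now also ready, so the ready set is {C, E}; C is listed later → C.
K and E are both available; K is listed later → K.
That leaves E as the only ready step → E.
B needed D and E, now all done → B.
Next only A has its prerequisites met → A.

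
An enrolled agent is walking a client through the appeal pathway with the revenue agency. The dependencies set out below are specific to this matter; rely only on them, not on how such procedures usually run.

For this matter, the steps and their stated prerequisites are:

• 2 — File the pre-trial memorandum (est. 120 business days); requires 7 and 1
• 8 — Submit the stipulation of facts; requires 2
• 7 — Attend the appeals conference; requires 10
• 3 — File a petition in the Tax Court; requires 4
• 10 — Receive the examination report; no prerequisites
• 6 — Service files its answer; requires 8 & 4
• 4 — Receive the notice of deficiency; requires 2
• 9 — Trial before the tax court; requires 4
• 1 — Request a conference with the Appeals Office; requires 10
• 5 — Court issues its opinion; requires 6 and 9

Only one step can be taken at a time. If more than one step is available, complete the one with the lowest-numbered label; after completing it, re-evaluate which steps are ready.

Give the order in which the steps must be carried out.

10 has no prerequisites → 10 first.
1 and 7 are both available; 1 has the earlier label → 1.
Next only 7 has its prerequisites met → 7.
2 is the only step now ready → 2.
4 and 8 are both available; 4 has the earlier label → 4.
3 and 9 now also ready, so the ready set is {3, 8, 9}; 3 has the earlier label → 3.
8 and 9 are both available; 8 has the earlier label → 8.
Now 6 and 9 have their prerequisites met. 6 has the earlier label, so 6 next.
9 needed 4, now all done → 9.
Next only 5 has its prerequisites met → 5.

10, 1, 7, 2, 4, 3, 8, 6, 9, 5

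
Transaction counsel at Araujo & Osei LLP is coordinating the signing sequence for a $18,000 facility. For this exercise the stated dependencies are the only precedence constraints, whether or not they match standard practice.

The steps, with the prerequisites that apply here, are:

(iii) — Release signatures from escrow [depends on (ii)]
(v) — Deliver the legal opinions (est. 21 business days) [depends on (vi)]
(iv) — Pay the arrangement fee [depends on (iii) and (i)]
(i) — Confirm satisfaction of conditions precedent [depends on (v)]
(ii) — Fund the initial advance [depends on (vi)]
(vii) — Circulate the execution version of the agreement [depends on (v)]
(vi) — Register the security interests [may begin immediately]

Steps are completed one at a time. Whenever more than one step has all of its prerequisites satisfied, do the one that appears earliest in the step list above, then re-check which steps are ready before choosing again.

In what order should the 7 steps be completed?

(vi), (v), (i), (ii), (iii), (iv), (vii)

Only (vi) has no prerequisites, so it is first.
Now (v) and (ii) have their prerequisites met. (v) is listed earlier, so (v) next.
(i) and (vii) now also ready, so the ready set is {(i), (ii), (vii)}; (i) is listed earlier → (i).
(ii) and (vii) are both available; (ii) is listed earlier → (ii).
(iii) now also ready, so the ready set is {(iii), (vii)}; (iii) is listed earlier → (iii).
Now (iv) and (vii) have their prerequisites met. (iv) is listed earlier, so (iv) next.
That leaves (vii) as the only ready step → (vii).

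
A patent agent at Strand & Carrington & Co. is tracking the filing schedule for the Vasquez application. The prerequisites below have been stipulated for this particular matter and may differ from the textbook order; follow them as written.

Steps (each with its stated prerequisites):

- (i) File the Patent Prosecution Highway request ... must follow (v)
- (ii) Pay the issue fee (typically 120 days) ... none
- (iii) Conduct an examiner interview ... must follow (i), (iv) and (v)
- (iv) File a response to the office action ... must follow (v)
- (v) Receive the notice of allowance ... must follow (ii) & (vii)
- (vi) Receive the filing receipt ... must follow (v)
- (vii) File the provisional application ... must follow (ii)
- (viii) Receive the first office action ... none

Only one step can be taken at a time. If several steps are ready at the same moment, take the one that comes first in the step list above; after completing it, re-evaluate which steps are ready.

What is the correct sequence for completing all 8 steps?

(ii) and (viii) have no prerequisites; (ii) is listed earlier, so (ii) is first.
(vii) now also ready, so the ready set is {(vii), (viii)}; (vii) is listed earlier → (vii).
(v) now also ready, so the ready set is {(v), (viii)}; (v) is listed earlier → (v).
Ready: (i), (iv), (vi) and (viii). (i) is listed earlier → (i).
Now (iv), (vi) and (viii) have their prerequisites met. (iv) is listed earlier, so (iv) next.
Ready: (iii), (vi) and (viii). (iii) is listed earlier → (iii).
Ready: (vi) and (viii). (vi) is listed earlier → (vi).
(viii) is the only step now ready → (viii).

(ii) → (vii) → (v) → (i) → (iv) → (iii) → (vi) → (viii)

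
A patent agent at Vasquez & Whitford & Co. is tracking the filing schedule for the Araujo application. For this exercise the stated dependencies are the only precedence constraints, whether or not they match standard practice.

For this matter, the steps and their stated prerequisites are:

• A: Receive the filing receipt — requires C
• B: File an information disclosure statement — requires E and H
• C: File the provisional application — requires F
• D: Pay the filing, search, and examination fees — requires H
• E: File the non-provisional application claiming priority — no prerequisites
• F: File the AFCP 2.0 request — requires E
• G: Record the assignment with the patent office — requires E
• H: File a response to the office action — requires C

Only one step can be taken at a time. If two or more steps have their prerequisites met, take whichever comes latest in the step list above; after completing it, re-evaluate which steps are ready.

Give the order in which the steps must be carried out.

E → G → F → C → H → D → B → A

E is the only step with nothing outstanding, so it goes first.
Ready: G and F. G is listed later → G.
F needed E, now all done → F.
Next only C has its prerequisites met → C.
Now H and A have their prerequisites met. H is listed later, so H next.
Ready: D, B and A. D is listed later → D.
B and A are both available; B is listed later → B.
A needed C, now all done → A.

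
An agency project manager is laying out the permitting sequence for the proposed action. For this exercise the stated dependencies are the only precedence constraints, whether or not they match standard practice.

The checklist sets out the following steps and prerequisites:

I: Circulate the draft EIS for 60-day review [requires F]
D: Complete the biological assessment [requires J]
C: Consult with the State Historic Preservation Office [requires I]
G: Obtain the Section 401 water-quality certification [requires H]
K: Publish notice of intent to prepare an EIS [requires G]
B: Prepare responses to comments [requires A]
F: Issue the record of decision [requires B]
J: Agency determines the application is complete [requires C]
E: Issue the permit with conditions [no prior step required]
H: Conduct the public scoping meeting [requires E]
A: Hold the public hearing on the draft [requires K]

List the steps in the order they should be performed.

Only E has no prerequisites, so it is first.
H needed E, now all done → H.
That leaves G as the only ready step → G.
K is the only step now ready → K.
That leaves A as the only ready step → A.
B needed A, now all done → B.
F is the only step now ready → F.
I is the only step now ready → I.
Next only C has its prerequisites met → C.
J needed C, now all done → J.
D needed J, now all done → D.

E, H, G, K, A, B, F, I, C, J, D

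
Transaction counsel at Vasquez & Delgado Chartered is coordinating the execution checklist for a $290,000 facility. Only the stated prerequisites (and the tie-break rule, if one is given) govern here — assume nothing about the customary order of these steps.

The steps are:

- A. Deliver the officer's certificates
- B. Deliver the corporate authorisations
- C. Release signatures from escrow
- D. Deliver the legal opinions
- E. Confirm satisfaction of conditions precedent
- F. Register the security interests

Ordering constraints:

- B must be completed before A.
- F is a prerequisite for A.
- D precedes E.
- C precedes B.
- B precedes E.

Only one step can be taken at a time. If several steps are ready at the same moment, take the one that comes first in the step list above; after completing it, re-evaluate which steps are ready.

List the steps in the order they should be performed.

Nothing is required for C, D and F. C is listed earlier → C first.
Ready: B, D and F. B is listed earlier → B.
Ready: D and F. D is listed earlier → D.
E now also ready, so the ready set is {E, F}; E is listed earlier → E.
Next only F has its prerequisites met → F.
Next only A has its prerequisites met → A.

C → B → D → E → F → A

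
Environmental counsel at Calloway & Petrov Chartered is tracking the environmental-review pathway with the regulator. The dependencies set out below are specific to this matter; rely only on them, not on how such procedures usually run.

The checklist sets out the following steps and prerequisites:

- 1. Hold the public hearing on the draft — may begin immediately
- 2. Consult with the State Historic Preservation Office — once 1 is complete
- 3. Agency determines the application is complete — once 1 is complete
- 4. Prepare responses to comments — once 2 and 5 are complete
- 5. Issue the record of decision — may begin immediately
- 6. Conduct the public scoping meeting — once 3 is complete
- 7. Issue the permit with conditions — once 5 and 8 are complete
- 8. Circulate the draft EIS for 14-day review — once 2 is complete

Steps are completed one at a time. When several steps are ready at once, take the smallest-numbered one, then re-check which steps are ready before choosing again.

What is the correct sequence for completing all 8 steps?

1 → 2 → 3 → 5 → 4 → 6 → 8 → 7

Nothing is required for 1 and 5. 1 has the earlier label → 1 first.
2, 3 and 5 are all available; 2 has the earlier label → 2.
8 now also ready, so the ready set is {3, 5, 8}; 3 has the earlier label → 3.
6 now also ready, so the ready set is {5, 6, 8}; 5 has the earlier label → 5.
4 now also ready, so the ready set is {4, 6, 8}; 4 has the earlier label → 4.
Ready: 6 and 8. 6 has the earlier label → 6.
8 needed 2, now all done → 8.
7 needed 5 and 8, now all done → 7.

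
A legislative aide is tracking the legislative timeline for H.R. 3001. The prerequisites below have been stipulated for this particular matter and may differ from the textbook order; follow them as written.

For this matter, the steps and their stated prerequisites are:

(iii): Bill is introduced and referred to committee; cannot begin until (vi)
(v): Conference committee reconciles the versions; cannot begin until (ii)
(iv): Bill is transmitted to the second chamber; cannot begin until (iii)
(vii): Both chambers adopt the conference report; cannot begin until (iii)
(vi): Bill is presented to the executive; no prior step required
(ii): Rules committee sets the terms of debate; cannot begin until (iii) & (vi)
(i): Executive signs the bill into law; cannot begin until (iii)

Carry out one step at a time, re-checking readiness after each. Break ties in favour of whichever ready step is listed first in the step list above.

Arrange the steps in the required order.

Only (vi) has no prerequisites, so it is first.
(iii) needed (vi), now all done → (iii).
Ready: (iv), (vii), (ii) and (i). (iv) is listed earlier → (iv).
(vii), (ii) and (i) are all available; (vii) is listed earlier → (vii).
Ready: (ii) and (i). (ii) is listed earlier → (ii).
Now (v) and (i) have their prerequisites met. (v) is listed earlier, so (v) next.
(i) is the only step now ready → (i).

(vi) → (iii) → (iv) → (vii) → (ii) → (v) → (i)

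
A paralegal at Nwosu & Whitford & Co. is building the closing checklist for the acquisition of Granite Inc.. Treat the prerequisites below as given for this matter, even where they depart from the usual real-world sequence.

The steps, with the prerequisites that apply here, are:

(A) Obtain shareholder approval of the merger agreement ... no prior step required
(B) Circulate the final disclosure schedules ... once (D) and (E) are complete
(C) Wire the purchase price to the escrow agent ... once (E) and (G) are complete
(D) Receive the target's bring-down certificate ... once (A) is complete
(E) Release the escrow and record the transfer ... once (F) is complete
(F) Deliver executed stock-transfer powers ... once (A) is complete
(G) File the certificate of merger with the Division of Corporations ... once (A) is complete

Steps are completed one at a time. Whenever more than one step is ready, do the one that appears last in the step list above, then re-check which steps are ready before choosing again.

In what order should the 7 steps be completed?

(A) (G) (F) (E) (D) (C) (B)

(A) is the only step with nothing outstanding, so it goes first.
(G), (F) and (D) are all available; (G) is listed later → (G).
(F) and (D) are both available; (F) is listed later → (F).
Now (E) and (D) have their prerequisites met. (E) is listed later, so (E) next.
Ready: (D) and (C). (D) is listed later → (D).
Now (C) and (B) have their prerequisites met. (C) is listed later, so (C) next.
(B) is the only step now ready → (B).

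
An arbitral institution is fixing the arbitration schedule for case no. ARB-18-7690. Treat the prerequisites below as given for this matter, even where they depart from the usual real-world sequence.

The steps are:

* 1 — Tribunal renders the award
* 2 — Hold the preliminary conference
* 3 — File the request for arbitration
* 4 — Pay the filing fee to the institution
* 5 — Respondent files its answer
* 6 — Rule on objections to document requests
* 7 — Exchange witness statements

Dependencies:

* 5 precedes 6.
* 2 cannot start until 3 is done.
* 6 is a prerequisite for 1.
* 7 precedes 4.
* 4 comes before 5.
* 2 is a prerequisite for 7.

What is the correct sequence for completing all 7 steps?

3, 2, 7, 4, 5, 6, 1

3 is the only step with nothing outstanding, so it goes first.
2 needed 3, now all done → 2.
7 is the only step now ready → 7.
4 is the only step now ready → 4.
Next only 5 has its prerequisites met → 5.
Next only 6 has its prerequisites met → 6.
Next only 1 has its prerequisites met → 1.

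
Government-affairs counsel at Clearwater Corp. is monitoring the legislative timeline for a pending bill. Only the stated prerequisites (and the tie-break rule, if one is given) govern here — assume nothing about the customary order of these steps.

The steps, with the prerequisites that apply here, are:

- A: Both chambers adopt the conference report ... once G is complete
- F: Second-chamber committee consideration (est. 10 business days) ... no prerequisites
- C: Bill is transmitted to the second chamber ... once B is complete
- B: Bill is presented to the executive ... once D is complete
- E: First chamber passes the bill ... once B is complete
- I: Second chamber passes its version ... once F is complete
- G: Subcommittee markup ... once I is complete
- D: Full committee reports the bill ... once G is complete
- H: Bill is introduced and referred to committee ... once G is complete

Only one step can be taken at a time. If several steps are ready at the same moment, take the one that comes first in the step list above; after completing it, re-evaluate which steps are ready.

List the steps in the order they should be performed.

F, I, G, A, D, B, C, E, H

Only F has no prerequisites, so it is first.
I needed F, now all done → I.
G needed I, now all done → G.
A, D and H are all available; A is listed earlier → A.
Now D and H have their prerequisites met. D is listed earlier, so D next.
B now also ready, so the ready set is {B, H}; B is listed earlier → B.
C and E now also ready, so the ready set is {C, E, H}; C is listed earlier → C.
Now E and H have their prerequisites met. E is listed earlier, so E next.
H needed G, now all done → H.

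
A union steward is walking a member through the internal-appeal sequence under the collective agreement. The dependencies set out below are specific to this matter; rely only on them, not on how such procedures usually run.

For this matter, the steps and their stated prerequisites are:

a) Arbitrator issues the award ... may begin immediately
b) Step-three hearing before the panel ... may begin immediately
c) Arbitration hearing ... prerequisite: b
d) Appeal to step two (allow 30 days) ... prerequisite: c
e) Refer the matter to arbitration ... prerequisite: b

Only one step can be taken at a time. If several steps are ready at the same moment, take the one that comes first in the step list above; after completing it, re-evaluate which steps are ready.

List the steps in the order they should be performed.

a → b → c → d → e

a and b have no prerequisites; a is listed earlier, so a is first.
Next only b has its prerequisites met → b.
c and e are both available; c is listed earlier → c.
d now also ready, so the ready set is {d, e}; d is listed earlier → d.
e is the only step now ready → e.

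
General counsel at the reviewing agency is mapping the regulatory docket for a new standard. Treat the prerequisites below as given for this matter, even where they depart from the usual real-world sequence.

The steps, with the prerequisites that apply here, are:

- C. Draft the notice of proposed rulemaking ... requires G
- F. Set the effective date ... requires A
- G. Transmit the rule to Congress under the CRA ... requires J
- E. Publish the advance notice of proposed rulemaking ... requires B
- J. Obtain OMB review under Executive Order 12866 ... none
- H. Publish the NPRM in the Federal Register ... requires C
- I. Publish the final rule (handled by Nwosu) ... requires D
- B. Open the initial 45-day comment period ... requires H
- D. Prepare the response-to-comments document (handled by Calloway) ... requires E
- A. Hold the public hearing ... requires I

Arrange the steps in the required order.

J, G, C, H, B, E, D, I, A, F

J has no prerequisites → J first.
That leaves G as the only ready step → G.
C needed G, now all done → C.
Next only H has its prerequisites met → H.
That leaves B as the only ready step → B.
E is the only step now ready → E.
D needed E, now all done → D.
I needed D, now all done → I.
Next only A has its prerequisites met → A.
Next only F has its prerequisites met → F.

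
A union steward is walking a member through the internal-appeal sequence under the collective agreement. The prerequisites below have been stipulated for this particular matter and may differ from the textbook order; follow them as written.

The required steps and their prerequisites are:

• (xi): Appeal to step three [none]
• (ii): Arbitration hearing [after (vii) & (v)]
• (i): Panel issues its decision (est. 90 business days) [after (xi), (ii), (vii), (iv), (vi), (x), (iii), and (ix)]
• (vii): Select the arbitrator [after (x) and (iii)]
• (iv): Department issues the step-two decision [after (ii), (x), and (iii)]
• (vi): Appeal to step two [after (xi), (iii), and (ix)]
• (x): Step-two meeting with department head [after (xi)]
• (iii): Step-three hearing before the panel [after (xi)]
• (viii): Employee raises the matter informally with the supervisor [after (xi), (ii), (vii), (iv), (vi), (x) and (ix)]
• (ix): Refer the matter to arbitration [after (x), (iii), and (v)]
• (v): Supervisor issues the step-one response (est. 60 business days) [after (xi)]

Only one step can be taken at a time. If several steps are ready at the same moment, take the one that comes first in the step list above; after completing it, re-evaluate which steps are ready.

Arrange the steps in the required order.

(xi), (x), (iii), (vii), (v), (ii), (iv), (ix), (vi), (i), (viii)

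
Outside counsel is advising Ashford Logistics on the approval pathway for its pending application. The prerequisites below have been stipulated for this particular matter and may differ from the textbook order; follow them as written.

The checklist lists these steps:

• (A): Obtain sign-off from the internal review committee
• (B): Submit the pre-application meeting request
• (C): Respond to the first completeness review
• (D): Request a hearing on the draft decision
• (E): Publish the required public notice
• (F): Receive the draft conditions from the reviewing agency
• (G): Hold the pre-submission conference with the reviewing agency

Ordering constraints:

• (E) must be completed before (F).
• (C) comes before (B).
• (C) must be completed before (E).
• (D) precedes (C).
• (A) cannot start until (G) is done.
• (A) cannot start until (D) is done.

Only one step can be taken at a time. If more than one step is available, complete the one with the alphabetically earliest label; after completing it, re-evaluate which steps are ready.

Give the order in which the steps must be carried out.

(D) (C) (B) (E) (F) (G) (A)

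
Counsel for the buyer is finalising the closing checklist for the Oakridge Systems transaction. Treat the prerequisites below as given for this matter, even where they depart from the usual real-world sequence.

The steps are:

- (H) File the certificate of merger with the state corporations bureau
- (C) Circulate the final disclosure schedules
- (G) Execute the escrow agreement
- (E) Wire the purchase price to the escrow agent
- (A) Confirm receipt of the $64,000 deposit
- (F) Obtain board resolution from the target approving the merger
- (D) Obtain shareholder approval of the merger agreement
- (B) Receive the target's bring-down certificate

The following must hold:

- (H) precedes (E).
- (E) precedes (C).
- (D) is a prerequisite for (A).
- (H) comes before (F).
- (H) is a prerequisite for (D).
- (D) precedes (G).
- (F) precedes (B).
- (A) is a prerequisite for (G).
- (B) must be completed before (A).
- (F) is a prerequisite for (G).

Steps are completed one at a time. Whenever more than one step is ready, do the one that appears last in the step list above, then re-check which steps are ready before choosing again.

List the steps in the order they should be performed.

Only (H) has no prerequisites, so it is first.
(D), (F) and (E) are all available; (D) is listed later → (D).
Ready: (F) and (E). (F) is listed later → (F).
Now (B) and (E) have their prerequisites met. (B) is listed later, so (B) next.
(A) now also ready, so the ready set is {(A), (E)}; (A) is listed later → (A).
Now (E) and (G) have their prerequisites met. (E) is listed later, so (E) next.
(C) now also ready, so the ready set is {(G), (C)}; (G) is listed later → (G).
(C) needed (E), now all done → (C).

(H) → (D) → (F) → (B) → (A) → (E) → (G) → (C)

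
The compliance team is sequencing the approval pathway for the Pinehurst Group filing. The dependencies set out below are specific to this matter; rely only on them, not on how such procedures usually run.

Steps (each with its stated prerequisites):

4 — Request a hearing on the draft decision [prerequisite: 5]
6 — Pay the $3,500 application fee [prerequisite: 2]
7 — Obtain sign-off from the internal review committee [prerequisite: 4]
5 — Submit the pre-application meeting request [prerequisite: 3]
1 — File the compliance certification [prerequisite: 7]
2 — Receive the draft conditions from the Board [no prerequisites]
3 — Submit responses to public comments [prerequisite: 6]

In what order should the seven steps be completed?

Only 2 has no prerequisites, so it is first.
6 is the only step now ready → 6.
3 needed 6, now all done → 3.
5 needed 3, now all done → 5.
4 needed 5, now all done → 4.
7 is the only step now ready → 7.
Next only 1 has its prerequisites met → 1.

2, 6, 3, 5, 4, 7, 1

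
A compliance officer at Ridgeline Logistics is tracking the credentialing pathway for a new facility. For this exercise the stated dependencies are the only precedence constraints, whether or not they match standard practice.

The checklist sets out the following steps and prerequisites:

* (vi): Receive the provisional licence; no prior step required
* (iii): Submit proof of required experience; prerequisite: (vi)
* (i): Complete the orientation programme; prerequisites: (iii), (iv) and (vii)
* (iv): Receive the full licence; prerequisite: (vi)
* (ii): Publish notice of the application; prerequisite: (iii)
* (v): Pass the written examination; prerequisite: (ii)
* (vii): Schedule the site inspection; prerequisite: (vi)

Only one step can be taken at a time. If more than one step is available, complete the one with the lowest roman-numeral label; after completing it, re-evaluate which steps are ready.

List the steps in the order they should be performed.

(vi) (iii) (ii) (iv) (v) (vii) (i)

(vi) has no prerequisites → (vi) first.
Ready: (iii), (iv) and (vii). (iii) has the earlier label → (iii).
Now (ii), (iv) and (vii) have their prerequisites met. (ii) has the earlier label, so (ii) next.
(iv), (v) and (vii) are all available; (iv) has the earlier label → (iv).
Now (v) and (vii) have their prerequisites met. (v) has the earlier label, so (v) next.
Next only (vii) has its prerequisites met → (vii).
Next only (i) has its prerequisites met → (i).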